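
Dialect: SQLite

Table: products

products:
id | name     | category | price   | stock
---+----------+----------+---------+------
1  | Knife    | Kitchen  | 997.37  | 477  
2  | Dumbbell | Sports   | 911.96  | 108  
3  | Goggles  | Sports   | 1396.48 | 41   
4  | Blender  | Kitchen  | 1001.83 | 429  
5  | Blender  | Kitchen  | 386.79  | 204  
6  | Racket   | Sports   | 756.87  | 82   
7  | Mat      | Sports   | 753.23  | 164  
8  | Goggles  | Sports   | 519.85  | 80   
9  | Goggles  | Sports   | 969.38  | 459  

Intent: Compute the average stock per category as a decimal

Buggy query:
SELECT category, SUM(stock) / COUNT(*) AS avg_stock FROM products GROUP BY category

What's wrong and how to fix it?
Bug: SUM(stock) and COUNT(*) are both integers; the division truncates the fractional part

Fix: Multiply by 1.0 (or CAST to REAL) to force floating-point division

Corrected query:
SELECT category, SUM(stock) * 1.0 / COUNT(*) AS avg_stock FROM products GROUP BY category

Result:
category | avg_stock 
---------+-----------
Kitchen  | 370       
Sports   | 155.666667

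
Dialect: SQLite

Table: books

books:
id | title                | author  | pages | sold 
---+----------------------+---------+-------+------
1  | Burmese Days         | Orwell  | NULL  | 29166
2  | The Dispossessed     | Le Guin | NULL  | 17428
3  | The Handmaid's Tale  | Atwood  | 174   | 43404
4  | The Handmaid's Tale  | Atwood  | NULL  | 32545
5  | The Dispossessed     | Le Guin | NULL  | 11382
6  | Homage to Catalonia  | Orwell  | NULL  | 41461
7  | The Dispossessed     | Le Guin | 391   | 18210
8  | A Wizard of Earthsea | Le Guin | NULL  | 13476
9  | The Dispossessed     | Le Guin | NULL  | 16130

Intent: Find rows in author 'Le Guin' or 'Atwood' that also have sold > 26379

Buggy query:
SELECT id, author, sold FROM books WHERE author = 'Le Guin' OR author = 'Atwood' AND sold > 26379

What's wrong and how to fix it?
Bug: AND binds tighter than OR, so this parses as author = 'Le Guin' OR (author = 'Atwood' AND sold > 26379)

Fix: Group the OR with parentheses (or use IN), then AND the threshold

Corrected query:
SELECT id, author, sold FROM books WHERE (author = 'Le Guin' OR author = 'Atwood') AND sold > 26379

Result:
id | author | sold 
---+--------+------
3  | Atwood | 43404
4  | Atwood | 32545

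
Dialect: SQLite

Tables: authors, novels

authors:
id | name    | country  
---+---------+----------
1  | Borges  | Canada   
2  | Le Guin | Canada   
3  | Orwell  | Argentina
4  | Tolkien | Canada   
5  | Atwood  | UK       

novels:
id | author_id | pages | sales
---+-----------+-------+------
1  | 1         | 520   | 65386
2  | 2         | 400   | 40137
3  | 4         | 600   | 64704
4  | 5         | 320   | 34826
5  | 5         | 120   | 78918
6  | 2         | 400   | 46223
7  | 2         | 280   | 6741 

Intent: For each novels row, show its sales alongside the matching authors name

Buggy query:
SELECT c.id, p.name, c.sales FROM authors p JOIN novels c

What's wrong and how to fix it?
Bug: Missing join condition: each novels row is matched to all authors rows instead of just its own

Fix: Add ON c.author_id = p.id to the JOIN

Corrected query:
SELECT c.id, p.name, c.sales FROM authors p JOIN novels c ON c.author_id = p.id

Result:
id | name    | sales
---+---------+------
1  | Borges  | 65386
2  | Le Guin | 40137
3  | Tolkien | 64704
4  | Atwood  | 34826
5  | Atwood  | 78918
6  | Le Guin | 46223
7  | Le Guin | 6741 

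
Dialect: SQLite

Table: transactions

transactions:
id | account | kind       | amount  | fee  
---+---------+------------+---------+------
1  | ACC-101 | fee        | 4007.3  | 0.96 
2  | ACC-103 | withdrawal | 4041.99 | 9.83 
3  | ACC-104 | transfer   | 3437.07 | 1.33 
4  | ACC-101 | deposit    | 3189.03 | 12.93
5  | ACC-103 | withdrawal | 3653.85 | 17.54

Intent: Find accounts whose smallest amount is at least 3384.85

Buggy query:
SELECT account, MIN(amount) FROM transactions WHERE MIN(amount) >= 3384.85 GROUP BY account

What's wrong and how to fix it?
Bug: MIN() in WHERE is a misuse of aggregate

Fix: Use HAVING for the per-group MIN condition

Corrected query:
SELECT account, MIN(amount) FROM transactions GROUP BY account HAVING MIN(amount) >= 3384.85

Result:
account | MIN(amount)
--------+------------
ACC-103 | 3653.85    
ACC-104 | 3437.07    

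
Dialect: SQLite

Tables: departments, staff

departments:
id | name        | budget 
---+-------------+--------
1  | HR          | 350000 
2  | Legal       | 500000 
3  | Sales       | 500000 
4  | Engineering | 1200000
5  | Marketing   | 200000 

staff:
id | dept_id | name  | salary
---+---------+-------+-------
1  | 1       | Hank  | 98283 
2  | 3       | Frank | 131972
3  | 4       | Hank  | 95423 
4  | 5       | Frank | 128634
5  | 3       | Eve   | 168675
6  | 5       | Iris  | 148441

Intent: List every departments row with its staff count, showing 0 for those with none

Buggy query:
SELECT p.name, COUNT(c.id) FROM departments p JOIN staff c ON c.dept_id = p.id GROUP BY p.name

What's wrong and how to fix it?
Bug: INNER JOIN drops departments rows that have no matching staff rows

Fix: Use LEFT JOIN so parents without children still appear (COUNT(c.id) gives 0)

Corrected query:
SELECT p.name, COUNT(c.id) FROM departments p LEFT JOIN staff c ON c.dept_id = p.id GROUP BY p.name

Result:
name        | COUNT(c.id)
------------+------------
Engineering | 1          
HR          | 1          
Legal       | 0          
Marketing   | 2          
Sales       | 2          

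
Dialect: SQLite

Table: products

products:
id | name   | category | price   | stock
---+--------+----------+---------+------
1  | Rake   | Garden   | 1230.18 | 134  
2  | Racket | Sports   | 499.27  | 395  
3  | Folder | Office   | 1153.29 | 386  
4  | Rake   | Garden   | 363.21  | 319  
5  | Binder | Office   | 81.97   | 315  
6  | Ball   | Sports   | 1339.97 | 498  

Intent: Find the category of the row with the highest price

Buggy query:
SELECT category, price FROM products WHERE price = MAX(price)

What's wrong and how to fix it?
Bug: WHERE is evaluated per row; an aggregate over the whole table isn't defined there

Fix: Use a subquery: WHERE price = (SELECT MAX(price) FROM products)

Corrected query:
SELECT category, price FROM products WHERE price = (SELECT MAX(price) FROM products)

Result:
category | price  
---------+--------
Sports   | 1339.97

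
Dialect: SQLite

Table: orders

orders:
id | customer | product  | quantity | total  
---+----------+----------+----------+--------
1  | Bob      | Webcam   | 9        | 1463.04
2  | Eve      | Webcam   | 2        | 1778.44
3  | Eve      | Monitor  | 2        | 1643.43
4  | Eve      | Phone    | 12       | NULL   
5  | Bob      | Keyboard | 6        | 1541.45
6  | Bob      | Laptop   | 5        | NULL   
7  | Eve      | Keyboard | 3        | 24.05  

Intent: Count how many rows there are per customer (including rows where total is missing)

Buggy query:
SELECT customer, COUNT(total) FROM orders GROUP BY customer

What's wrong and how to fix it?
Bug: COUNT(total) skips NULLs, so groups with missing total are undercounted

Fix: Replace COUNT(total) with COUNT(*)

Corrected query:
SELECT customer, COUNT(*) FROM orders GROUP BY customer

Result:
customer | COUNT(*)
---------+---------
Bob      | 3       
Eve      | 4       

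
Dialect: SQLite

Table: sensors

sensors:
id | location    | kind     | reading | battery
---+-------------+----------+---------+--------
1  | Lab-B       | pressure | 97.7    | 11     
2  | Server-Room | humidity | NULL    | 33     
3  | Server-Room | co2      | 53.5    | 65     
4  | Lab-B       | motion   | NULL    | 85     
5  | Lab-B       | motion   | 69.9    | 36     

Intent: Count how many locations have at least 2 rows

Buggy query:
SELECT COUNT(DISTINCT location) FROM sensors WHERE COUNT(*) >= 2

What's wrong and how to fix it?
Bug: WHERE filters individual rows, not groups, so a group-level COUNT is invalid there

Fix: Use a subquery that GROUPs and filters with HAVING, then count its rows

Corrected query:
SELECT COUNT(*) FROM (SELECT location FROM sensors GROUP BY location HAVING COUNT(*) >= 2)

Result:
COUNT(*)
--------
2       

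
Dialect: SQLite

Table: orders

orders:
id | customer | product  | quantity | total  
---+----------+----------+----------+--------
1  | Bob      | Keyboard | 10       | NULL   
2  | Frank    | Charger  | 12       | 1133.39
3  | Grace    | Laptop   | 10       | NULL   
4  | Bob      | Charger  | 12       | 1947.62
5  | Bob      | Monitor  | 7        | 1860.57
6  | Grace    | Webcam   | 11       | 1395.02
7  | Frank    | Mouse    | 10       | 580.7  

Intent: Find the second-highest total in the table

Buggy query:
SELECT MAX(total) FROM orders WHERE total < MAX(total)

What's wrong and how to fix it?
Bug: The inner MAX is an aggregate inside WHERE, which is not allowed

Fix: Put the inner MAX in a scalar subquery

Corrected query:
SELECT MAX(total) FROM orders WHERE total < (SELECT MAX(total) FROM orders)

Result:
MAX(total)
----------
1860.57   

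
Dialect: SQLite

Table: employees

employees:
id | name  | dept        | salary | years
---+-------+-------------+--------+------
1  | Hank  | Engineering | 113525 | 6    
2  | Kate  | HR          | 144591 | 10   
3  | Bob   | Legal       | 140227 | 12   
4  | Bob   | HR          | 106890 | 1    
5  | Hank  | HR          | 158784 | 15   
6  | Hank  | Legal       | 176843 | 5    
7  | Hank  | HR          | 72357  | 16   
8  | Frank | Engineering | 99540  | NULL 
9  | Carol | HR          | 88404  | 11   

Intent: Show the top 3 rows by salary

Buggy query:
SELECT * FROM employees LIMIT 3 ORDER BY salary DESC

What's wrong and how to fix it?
Bug: LIMIT must come after ORDER BY

Fix: Swap the clauses: ORDER BY first, then LIMIT

Corrected query:
SELECT * FROM employees ORDER BY salary DESC LIMIT 3

Result:
id | name | dept  | salary | years
---+------+-------+--------+------
6  | Hank | Legal | 176843 | 5    
5  | Hank | HR    | 158784 | 15   
2  | Kate | HR    | 144591 | 10   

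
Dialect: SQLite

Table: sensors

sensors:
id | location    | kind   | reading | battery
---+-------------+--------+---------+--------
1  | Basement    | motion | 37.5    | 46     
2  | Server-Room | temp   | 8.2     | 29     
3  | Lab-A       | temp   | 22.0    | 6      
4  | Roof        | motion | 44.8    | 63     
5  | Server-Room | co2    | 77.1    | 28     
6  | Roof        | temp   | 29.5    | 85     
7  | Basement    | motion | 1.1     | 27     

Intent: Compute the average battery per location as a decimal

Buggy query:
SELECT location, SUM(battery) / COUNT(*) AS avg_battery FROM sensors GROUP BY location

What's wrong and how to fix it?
Bug: SUM(battery) and COUNT(*) are both integers; the division truncates the fractional part

Fix: Multiply by 1.0 (or CAST to REAL) to force floating-point division

Corrected query:
SELECT location, SUM(battery) * 1.0 / COUNT(*) AS avg_battery FROM sensors GROUP BY location

Result:
location    | avg_battery
------------+------------
Basement    | 36.5       
Lab-A       | 6          
Roof        | 74         
Server-Room | 28.5       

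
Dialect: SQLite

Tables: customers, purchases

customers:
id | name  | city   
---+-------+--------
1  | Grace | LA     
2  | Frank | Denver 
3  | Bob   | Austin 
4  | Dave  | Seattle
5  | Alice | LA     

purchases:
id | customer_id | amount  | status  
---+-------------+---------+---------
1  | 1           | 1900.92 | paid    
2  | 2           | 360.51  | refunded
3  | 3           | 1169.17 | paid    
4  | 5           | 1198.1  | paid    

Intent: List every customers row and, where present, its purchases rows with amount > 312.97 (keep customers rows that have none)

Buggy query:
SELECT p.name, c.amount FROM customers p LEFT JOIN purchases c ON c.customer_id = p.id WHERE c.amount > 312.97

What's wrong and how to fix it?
Bug: A WHERE condition on the right-hand table after LEFT JOIN drops unmatched parents

Fix: Put 'c.amount > 312.97' in the JOIN's ON clause instead of WHERE

Corrected query:
SELECT p.name, c.amount FROM customers p LEFT JOIN purchases c ON c.customer_id = p.id AND c.amount > 312.97

Result:
name  | amount 
------+--------
Grace | 1900.92
Frank | 360.51 
Bob   | 1169.17
Dave  | NULL   
Alice | 1198.1 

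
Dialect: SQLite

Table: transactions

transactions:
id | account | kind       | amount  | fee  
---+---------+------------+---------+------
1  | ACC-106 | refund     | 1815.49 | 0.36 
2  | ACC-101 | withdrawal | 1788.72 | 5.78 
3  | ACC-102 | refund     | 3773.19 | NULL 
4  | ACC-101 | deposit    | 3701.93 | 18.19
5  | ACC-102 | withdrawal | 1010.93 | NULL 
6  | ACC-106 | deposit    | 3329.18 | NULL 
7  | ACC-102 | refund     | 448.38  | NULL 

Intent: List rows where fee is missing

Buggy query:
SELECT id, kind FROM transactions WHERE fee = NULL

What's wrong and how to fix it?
Bug: '= NULL' is always unknown in SQL three-valued logic, so no rows match

Fix: Replace '= NULL' with 'IS NULL'

Corrected query:
SELECT id, kind FROM transactions WHERE fee IS NULL

Result:
id | kind      
---+-----------
3  | refund    
5  | withdrawal
6  | deposit   
7  | refund    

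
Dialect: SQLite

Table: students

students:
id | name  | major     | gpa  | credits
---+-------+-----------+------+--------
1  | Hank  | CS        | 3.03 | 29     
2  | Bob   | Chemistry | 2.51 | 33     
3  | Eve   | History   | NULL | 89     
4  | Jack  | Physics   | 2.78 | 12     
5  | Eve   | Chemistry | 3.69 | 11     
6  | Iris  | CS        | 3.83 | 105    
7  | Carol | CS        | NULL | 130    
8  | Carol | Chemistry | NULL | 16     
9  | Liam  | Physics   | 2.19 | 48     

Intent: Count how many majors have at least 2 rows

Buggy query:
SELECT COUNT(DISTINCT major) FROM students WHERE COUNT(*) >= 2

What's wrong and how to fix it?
Bug: COUNT(*) cannot appear in WHERE; the per-group count doesn't exist yet

Fix: Group first with HAVING COUNT(*) >= 2, then COUNT the resulting groups

Corrected query:
SELECT COUNT(*) FROM (SELECT major FROM students GROUP BY major HAVING COUNT(*) >= 2)

Result:
COUNT(*)
--------
3       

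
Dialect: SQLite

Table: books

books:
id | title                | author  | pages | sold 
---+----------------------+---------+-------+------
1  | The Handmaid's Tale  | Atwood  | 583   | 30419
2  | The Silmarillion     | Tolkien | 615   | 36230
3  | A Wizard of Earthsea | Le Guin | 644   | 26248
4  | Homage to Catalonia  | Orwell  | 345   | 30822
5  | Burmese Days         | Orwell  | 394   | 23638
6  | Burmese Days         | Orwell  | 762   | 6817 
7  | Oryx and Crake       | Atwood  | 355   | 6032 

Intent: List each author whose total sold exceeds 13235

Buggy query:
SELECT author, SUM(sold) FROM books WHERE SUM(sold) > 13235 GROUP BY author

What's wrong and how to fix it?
Bug: WHERE runs before GROUP BY, so aggregates aren't available there

Fix: Move the aggregate condition to a HAVING clause

Corrected query:
SELECT author, SUM(sold) FROM books GROUP BY author HAVING SUM(sold) > 13235

Result:
author  | SUM(sold)
--------+----------
Atwood  | 36451    
Le Guin | 26248    
Orwell  | 61277    
Tolkien | 36230    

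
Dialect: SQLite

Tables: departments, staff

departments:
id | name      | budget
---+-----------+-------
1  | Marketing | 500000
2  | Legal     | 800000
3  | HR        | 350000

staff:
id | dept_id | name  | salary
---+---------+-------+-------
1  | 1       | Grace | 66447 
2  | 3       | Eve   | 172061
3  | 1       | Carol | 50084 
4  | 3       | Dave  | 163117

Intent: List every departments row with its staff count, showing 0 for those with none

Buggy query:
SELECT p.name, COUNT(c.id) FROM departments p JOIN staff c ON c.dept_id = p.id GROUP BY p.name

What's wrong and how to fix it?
Bug: INNER JOIN drops departments rows that have no matching staff rows

Fix: Switch to LEFT JOIN to retain unmatched parent rows

Corrected query:
SELECT p.name, COUNT(c.id) FROM departments p LEFT JOIN staff c ON c.dept_id = p.id GROUP BY p.name

Result:
name      | COUNT(c.id)
----------+------------
HR        | 2          
Legal     | 0          
Marketing | 2          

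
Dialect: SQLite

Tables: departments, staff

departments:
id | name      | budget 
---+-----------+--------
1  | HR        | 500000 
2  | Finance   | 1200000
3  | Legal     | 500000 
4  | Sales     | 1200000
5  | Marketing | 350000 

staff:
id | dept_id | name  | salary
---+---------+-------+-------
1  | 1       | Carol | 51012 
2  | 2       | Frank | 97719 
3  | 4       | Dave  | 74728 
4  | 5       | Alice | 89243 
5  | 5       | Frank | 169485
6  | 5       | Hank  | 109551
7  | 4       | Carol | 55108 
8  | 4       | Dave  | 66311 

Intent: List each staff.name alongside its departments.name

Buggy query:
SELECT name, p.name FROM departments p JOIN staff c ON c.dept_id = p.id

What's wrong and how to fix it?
Bug: 'name' exists in both joined tables, so the database can't tell which one is meant

Fix: Qualify the column with its table alias (c.name)

Corrected query:
SELECT c.name, p.name FROM departments p JOIN staff c ON c.dept_id = p.id

Result:
name  | name     
------+----------
Carol | HR       
Frank | Finance  
Dave  | Sales    
Alice | Marketing
Frank | Marketing
Hank  | Marketing
Carol | Sales    
Dave  | Sales    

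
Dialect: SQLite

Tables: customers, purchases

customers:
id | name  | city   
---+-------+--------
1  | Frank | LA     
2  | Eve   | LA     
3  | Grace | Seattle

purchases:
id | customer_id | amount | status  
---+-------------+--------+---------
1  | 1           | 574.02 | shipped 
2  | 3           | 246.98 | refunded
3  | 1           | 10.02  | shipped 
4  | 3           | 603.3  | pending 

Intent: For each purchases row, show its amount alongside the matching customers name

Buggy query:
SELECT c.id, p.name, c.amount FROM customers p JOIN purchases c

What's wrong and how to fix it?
Bug: Missing join condition: each purchases row is matched to all customers rows instead of just its own

Fix: Add ON c.customer_id = p.id to the JOIN

Corrected query:
SELECT c.id, p.name, c.amount FROM customers p JOIN purchases c ON c.customer_id = p.id

Result:
id | name  | amount
---+-------+-------
1  | Frank | 574.02
2  | Grace | 246.98
3  | Frank | 10.02 
4  | Grace | 603.3 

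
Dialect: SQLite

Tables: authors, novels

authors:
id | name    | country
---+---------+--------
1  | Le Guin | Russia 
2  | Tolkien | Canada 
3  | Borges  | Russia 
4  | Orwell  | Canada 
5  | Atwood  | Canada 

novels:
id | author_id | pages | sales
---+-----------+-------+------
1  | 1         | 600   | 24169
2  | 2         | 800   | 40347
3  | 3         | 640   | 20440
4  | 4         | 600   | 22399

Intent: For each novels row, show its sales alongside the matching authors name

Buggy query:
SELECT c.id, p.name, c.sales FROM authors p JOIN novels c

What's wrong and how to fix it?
Bug: JOIN with no ON clause produces a cartesian product; every novels row pairs with every authors row

Fix: Specify the join condition linking the foreign key to the parent id

Corrected query:
SELECT c.id, p.name, c.sales FROM authors p JOIN novels c ON c.author_id = p.id

Result:
id | name    | sales
---+---------+------
1  | Le Guin | 24169
2  | Tolkien | 40347
3  | Borges  | 20440
4  | Orwell  | 22399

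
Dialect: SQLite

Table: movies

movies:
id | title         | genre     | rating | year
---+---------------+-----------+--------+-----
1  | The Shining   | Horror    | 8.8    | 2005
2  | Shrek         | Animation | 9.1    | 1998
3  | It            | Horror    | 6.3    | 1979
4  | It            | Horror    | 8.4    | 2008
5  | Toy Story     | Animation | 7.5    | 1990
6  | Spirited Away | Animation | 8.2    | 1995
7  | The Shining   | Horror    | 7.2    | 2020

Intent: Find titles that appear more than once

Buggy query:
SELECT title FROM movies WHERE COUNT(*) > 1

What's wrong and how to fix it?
Bug: WHERE can't reference COUNT(*); aggregates are computed after WHERE

Fix: Group first, then use HAVING for the count condition

Corrected query:
SELECT title FROM movies GROUP BY title HAVING COUNT(*) > 1

Result:
title      
-----------
It         
The Shining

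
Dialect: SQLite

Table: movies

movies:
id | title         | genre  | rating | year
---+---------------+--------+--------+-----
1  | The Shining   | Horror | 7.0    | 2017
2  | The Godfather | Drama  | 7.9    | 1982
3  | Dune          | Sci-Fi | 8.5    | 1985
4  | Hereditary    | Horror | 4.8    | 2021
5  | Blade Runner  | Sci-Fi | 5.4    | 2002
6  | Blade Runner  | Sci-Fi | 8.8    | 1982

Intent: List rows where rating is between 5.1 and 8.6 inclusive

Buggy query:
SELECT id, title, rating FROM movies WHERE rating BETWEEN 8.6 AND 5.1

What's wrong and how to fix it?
Bug: BETWEEN expects the lower bound first; with 8.6 AND 5.1 the range is empty

Fix: Write BETWEEN 5.1 AND 8.6

Corrected query:
SELECT id, title, rating FROM movies WHERE rating BETWEEN 5.1 AND 8.6

Result:
id | title         | rating
---+---------------+-------
1  | The Shining   | 7     
2  | The Godfather | 7.9   
3  | Dune          | 8.5   
5  | Blade Runner  | 5.4   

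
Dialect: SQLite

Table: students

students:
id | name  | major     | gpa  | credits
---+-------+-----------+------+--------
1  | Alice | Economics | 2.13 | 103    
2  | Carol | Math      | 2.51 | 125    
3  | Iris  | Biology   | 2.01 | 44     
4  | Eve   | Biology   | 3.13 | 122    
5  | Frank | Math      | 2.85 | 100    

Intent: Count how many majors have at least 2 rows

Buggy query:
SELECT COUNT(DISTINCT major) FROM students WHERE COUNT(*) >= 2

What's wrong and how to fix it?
Bug: WHERE filters individual rows, not groups, so a group-level COUNT is invalid there

Fix: Use a subquery that GROUPs and filters with HAVING, then count its rows

Corrected query:
SELECT COUNT(*) FROM (SELECT major FROM students GROUP BY major HAVING COUNT(*) >= 2)

Result:
COUNT(*)
--------
2       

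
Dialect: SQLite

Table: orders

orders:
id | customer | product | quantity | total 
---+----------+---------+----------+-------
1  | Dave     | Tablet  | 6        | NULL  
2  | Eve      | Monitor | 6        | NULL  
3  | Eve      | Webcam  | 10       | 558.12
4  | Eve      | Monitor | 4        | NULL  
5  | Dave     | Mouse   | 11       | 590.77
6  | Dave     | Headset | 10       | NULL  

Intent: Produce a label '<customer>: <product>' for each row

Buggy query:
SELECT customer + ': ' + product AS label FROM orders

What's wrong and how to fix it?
Bug: SQLite uses || for string concatenation; + coerces text to numbers (yielding 0)

Fix: Use the || operator for string concatenation

Corrected query:
SELECT customer || ': ' || product AS label FROM orders

Result:
label        
-------------
Dave: Tablet 
Eve: Monitor 
Eve: Webcam  
Eve: Monitor 
Dave: Mouse  
Dave: Headset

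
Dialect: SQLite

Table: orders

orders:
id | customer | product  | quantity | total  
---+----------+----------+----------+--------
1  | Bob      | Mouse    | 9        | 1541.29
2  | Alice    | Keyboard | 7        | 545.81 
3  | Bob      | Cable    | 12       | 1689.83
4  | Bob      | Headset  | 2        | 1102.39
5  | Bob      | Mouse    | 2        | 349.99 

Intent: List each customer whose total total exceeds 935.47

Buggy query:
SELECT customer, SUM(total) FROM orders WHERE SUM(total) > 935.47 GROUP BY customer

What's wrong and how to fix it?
Bug: SUM(total) is an aggregate, but WHERE filters rows before aggregation

Fix: Use HAVING (which filters groups after aggregation) instead of WHERE

Corrected query:
SELECT customer, SUM(total) FROM orders GROUP BY customer HAVING SUM(total) > 935.47

Result:
customer | SUM(total)
---------+-----------
Bob      | 4683.5    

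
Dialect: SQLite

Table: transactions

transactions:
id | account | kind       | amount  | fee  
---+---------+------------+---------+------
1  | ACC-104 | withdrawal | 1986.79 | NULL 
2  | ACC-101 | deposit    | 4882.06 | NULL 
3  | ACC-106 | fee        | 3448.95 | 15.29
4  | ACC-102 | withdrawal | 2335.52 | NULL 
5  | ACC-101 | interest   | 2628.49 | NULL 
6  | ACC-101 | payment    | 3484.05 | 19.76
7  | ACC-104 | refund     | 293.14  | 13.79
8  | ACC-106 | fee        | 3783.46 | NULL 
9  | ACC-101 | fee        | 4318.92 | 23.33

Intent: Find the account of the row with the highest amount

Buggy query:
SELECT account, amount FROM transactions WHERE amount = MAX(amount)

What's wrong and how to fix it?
Bug: WHERE is evaluated per row; an aggregate over the whole table isn't defined there

Fix: Wrap MAX in a scalar subquery so WHERE compares against a single value

Corrected query:
SELECT account, amount FROM transactions WHERE amount = (SELECT MAX(amount) FROM transactions)

Result:
account | amount 
--------+--------
ACC-101 | 4882.06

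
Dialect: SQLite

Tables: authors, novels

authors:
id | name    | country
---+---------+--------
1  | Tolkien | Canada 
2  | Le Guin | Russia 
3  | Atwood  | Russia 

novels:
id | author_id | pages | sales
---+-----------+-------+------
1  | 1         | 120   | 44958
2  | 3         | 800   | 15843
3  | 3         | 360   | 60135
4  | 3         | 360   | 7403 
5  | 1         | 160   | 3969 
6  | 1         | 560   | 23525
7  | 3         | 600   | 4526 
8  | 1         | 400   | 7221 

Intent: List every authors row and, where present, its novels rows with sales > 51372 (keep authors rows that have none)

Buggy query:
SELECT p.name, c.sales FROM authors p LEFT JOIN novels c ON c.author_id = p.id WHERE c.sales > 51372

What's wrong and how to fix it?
Bug: A WHERE condition on the right-hand table after LEFT JOIN drops unmatched parents

Fix: Put 'c.sales > 51372' in the JOIN's ON clause instead of WHERE

Corrected query:
SELECT p.name, c.sales FROM authors p LEFT JOIN novels c ON c.author_id = p.id AND c.sales > 51372

Result:
name    | sales
--------+------
Tolkien | NULL 
Le Guin | NULL 
Atwood  | 60135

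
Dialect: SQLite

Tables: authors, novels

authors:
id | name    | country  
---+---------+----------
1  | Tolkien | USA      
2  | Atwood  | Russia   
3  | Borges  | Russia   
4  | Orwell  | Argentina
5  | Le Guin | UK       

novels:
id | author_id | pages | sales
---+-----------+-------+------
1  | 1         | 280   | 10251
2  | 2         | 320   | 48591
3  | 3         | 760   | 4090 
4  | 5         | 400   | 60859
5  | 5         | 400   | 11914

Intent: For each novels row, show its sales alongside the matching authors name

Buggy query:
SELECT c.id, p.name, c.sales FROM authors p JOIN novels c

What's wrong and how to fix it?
Bug: JOIN with no ON clause produces a cartesian product; every novels row pairs with every authors row

Fix: Specify the join condition linking the foreign key to the parent id

Corrected query:
SELECT c.id, p.name, c.sales FROM authors p JOIN novels c ON c.author_id = p.id

Result:
id | name    | sales
---+---------+------
1  | Tolkien | 10251
2  | Atwood  | 48591
3  | Borges  | 4090 
4  | Le Guin | 60859
5  | Le Guin | 11914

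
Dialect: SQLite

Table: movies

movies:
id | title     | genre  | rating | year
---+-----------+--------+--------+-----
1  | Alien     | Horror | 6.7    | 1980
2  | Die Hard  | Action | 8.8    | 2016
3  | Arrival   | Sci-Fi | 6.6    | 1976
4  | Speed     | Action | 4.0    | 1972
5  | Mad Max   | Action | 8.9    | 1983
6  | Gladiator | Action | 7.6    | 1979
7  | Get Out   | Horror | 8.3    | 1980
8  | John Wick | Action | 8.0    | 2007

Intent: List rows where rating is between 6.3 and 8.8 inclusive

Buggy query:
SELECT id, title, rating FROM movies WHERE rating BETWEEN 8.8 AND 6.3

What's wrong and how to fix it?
Bug: The bounds are reversed; BETWEEN a AND b requires a <= b to match anything

Fix: Swap the bounds so the smaller value comes first

Corrected query:
SELECT id, title, rating FROM movies WHERE rating BETWEEN 6.3 AND 8.8

Result:
id | title     | rating
---+-----------+-------
1  | Alien     | 6.7   
2  | Die Hard  | 8.8   
3  | Arrival   | 6.6   
6  | Gladiator | 7.6   
7  | Get Out   | 8.3   
8  | John Wick | 8     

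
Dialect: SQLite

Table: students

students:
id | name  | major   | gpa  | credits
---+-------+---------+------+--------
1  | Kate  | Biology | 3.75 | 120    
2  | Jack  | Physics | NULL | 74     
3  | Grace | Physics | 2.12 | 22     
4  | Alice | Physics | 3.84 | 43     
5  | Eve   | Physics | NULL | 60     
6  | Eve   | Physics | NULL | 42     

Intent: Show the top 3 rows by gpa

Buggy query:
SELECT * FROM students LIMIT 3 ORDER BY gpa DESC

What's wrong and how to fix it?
Bug: LIMIT must come after ORDER BY

Fix: Swap the clauses: ORDER BY first, then LIMIT

Corrected query:
SELECT * FROM students ORDER BY gpa DESC LIMIT 3

Result:
id | name  | major   | gpa  | credits
---+-------+---------+------+--------
4  | Alice | Physics | 3.84 | 43     
1  | Kate  | Biology | 3.75 | 120    
3  | Grace | Physics | 2.12 | 22     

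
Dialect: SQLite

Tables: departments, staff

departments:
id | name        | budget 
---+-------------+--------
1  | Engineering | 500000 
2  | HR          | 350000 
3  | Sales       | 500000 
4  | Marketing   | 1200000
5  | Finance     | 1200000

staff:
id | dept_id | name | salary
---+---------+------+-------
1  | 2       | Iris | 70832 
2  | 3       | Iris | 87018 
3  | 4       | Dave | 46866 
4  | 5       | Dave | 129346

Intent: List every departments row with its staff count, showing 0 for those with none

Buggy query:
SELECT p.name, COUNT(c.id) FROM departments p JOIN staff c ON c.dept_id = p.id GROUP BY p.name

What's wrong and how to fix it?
Bug: INNER JOIN drops departments rows that have no matching staff rows

Fix: Switch to LEFT JOIN to retain unmatched parent rows

Corrected query:
SELECT p.name, COUNT(c.id) FROM departments p LEFT JOIN staff c ON c.dept_id = p.id GROUP BY p.name

Result:
name        | COUNT(c.id)
------------+------------
Engineering | 0          
Finance     | 1          
HR          | 1          
Marketing   | 1          
Sales       | 1          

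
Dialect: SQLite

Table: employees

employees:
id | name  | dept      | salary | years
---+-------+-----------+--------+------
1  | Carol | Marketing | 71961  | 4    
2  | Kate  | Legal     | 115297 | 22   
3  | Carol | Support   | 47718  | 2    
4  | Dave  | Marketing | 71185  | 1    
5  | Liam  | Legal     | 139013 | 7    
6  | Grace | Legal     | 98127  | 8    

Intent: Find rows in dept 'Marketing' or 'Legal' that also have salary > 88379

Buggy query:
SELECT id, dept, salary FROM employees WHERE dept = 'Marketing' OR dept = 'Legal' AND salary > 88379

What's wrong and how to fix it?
Bug: Without parentheses, AND is evaluated before OR, so the salary filter only applies to the 'Legal' branch

Fix: Group the OR with parentheses (or use IN), then AND the threshold

Corrected query:
SELECT id, dept, salary FROM employees WHERE (dept = 'Marketing' OR dept = 'Legal') AND salary > 88379

Result:
id | dept  | salary
---+-------+-------
2  | Legal | 115297
5  | Legal | 139013
6  | Legal | 98127 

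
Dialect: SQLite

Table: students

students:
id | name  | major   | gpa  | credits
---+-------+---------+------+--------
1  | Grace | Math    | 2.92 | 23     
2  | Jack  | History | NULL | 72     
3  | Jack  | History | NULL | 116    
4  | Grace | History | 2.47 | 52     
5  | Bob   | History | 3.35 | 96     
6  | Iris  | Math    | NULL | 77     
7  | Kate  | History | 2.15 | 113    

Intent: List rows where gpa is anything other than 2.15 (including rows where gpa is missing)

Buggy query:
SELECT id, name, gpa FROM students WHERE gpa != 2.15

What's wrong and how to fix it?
Bug: Inequality against NULL is unknown, not true; rows with NULL are dropped

Fix: Add an explicit OR gpa IS NULL to include the missing-value rows

Corrected query:
SELECT id, name, gpa FROM students WHERE gpa != 2.15 OR gpa IS NULL

Result:
id | name  | gpa 
---+-------+-----
1  | Grace | 2.92
2  | Jack  | NULL
3  | Jack  | NULL
4  | Grace | 2.47
5  | Bob   | 3.35
6  | Iris  | NULL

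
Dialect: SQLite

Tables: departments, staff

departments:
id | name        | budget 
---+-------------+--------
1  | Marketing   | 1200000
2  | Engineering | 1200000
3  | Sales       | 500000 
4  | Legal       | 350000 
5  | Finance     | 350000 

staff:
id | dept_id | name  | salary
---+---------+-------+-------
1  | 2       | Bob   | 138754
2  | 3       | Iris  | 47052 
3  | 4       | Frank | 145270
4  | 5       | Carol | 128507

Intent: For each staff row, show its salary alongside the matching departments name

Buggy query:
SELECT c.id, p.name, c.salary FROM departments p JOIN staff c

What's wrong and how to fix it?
Bug: Missing join condition: each staff row is matched to all departments rows instead of just its own

Fix: Add ON c.dept_id = p.id to the JOIN

Corrected query:
SELECT c.id, p.name, c.salary FROM departments p JOIN staff c ON c.dept_id = p.id

Result:
id | name        | salary
---+-------------+-------
1  | Engineering | 138754
2  | Sales       | 47052 
3  | Legal       | 145270
4  | Finance     | 128507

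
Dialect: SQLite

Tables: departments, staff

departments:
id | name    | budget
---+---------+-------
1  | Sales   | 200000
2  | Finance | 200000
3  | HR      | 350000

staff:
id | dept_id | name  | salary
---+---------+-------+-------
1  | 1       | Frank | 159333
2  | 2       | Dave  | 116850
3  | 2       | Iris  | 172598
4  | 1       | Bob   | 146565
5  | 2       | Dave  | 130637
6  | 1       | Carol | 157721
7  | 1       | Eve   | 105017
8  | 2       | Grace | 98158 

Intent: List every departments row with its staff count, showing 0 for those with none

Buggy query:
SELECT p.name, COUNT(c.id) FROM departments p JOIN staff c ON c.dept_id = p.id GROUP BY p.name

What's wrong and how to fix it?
Bug: INNER JOIN drops departments rows that have no matching staff rows

Fix: Switch to LEFT JOIN to retain unmatched parent rows

Corrected query:
SELECT p.name, COUNT(c.id) FROM departments p LEFT JOIN staff c ON c.dept_id = p.id GROUP BY p.name

Result:
name    | COUNT(c.id)
--------+------------
Finance | 4          
HR      | 0          
Sales   | 4          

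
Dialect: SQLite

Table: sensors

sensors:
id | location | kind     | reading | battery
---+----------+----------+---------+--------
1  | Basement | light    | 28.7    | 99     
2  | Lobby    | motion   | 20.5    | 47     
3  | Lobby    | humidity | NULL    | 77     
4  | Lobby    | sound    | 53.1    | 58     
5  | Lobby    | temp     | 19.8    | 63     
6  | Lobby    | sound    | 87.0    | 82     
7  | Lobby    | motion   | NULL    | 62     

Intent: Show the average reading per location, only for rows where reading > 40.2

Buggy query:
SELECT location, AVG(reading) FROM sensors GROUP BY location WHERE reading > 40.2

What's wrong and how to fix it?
Bug: Row-level WHERE must come before GROUP BY in the clause order

Fix: Move the WHERE clause before GROUP BY

Corrected query:
SELECT location, AVG(reading) FROM sensors WHERE reading > 40.2 GROUP BY location

Result:
location | AVG(reading)
---------+-------------
Lobby    | 70.05       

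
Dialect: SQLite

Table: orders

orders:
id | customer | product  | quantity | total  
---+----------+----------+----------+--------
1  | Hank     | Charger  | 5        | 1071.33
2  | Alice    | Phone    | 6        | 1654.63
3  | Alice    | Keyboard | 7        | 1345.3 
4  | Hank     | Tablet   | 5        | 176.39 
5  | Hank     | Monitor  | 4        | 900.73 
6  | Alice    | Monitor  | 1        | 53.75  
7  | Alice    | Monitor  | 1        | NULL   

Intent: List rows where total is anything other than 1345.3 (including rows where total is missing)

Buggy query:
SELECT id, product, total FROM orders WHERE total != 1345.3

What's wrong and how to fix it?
Bug: Inequality against NULL is unknown, not true; rows with NULL are dropped

Fix: Handle NULL separately with IS NULL alongside the inequality

Corrected query:
SELECT id, product, total FROM orders WHERE total != 1345.3 OR total IS NULL

Result:
id | product | total  
---+---------+--------
1  | Charger | 1071.33
2  | Phone   | 1654.63
4  | Tablet  | 176.39 
5  | Monitor | 900.73 
6  | Monitor | 53.75  
7  | Monitor | NULL   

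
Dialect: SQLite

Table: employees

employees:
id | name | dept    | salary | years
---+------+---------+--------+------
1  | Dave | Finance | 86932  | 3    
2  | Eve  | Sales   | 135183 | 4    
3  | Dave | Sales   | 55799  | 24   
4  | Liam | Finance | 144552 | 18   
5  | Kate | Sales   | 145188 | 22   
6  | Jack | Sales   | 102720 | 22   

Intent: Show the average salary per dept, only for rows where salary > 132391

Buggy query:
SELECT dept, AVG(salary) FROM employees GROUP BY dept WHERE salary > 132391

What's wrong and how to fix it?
Bug: Row-level WHERE must come before GROUP BY in the clause order

Fix: Place WHERE between FROM and GROUP BY

Corrected query:
SELECT dept, AVG(salary) FROM employees WHERE salary > 132391 GROUP BY dept

Result:
dept    | AVG(salary)
--------+------------
Finance | 144552     
Sales   | 140185.5   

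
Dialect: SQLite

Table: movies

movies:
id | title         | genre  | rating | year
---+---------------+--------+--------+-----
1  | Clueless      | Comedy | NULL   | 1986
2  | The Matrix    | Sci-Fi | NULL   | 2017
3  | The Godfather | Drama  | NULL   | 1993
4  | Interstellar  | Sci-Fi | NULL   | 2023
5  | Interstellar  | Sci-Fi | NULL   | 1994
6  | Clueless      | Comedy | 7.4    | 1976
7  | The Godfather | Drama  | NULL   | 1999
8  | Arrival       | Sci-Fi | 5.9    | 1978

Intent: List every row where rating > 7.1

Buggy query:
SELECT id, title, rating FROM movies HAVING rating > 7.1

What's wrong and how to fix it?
Bug: HAVING filters the output of aggregation, but this query has no GROUP BY and no aggregate functions, so SQLite rejects it (HAVING clause on a non-aggregate query); the condition here is per row

Fix: Replace HAVING with WHERE since the condition applies to individual rows

Corrected query:
SELECT id, title, rating FROM movies WHERE rating > 7.1

Result:
id | title    | rating
---+----------+-------
6  | Clueless | 7.4   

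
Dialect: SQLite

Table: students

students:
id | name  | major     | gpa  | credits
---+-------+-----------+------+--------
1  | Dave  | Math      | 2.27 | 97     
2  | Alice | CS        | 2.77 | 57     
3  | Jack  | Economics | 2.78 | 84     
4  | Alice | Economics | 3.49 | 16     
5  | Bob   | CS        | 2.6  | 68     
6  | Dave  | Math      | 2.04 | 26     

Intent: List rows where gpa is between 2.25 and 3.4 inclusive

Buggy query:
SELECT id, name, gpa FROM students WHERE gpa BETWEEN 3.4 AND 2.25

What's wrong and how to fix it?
Bug: BETWEEN expects the lower bound first; with 3.4 AND 2.25 the range is empty

Fix: Swap the bounds so the smaller value comes first

Corrected query:
SELECT id, name, gpa FROM students WHERE gpa BETWEEN 2.25 AND 3.4

Result:
id | name  | gpa 
---+-------+-----
1  | Dave  | 2.27
2  | Alice | 2.77
3  | Jack  | 2.78
5  | Bob   | 2.6 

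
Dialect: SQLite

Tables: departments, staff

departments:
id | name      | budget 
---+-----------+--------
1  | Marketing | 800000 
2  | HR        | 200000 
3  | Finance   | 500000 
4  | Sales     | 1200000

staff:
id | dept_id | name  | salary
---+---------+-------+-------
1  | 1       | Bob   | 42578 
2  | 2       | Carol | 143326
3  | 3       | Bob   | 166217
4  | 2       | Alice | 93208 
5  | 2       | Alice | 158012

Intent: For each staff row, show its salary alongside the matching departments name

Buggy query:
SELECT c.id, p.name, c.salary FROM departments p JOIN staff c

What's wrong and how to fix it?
Bug: Missing join condition: each staff row is matched to all departments rows instead of just its own

Fix: Add ON c.dept_id = p.id to the JOIN

Corrected query:
SELECT c.id, p.name, c.salary FROM departments p JOIN staff c ON c.dept_id = p.id

Result:
id | name      | salary
---+-----------+-------
1  | Marketing | 42578 
2  | HR        | 143326
3  | Finance   | 166217
4  | HR        | 93208 
5  | HR        | 158012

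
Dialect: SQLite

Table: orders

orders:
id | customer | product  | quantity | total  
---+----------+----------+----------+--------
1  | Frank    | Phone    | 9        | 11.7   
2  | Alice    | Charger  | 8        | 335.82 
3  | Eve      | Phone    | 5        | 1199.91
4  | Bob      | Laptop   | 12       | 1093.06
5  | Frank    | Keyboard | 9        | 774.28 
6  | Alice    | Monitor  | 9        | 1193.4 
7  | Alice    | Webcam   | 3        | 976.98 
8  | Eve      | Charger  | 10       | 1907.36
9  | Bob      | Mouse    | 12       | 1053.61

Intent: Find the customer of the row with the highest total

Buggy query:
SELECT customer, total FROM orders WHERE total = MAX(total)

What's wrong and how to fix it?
Bug: WHERE is evaluated per row; an aggregate over the whole table isn't defined there

Fix: Use a subquery: WHERE total = (SELECT MAX(total) FROM orders)

Corrected query:
SELECT customer, total FROM orders WHERE total = (SELECT MAX(total) FROM orders)

Result:
customer | total  
---------+--------
Eve      | 1907.36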